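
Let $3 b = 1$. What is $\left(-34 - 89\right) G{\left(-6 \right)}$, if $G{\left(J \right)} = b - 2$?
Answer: $205$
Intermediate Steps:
$b = \frac{1}{3}$ ($b = \frac{1}{3} \cdot 1 = \frac{1}{3} \approx 0.33333$)
$G{\left(J \right)} = - \frac{5}{3}$ ($G{\left(J \right)} = \frac{1}{3} - 2 = - \frac{5}{3}$)
$\left(-34 - 89\right) G{\left(-6 \right)} = \left(-34 - 89\right) \left(- \frac{5}{3}\right) = \left(-123\right) \left(- \frac{5}{3}\right) = 205$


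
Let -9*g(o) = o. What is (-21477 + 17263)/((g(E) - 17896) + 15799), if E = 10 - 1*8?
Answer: 37926/18875 ≈ 2.0093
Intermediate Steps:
E = 2 (E = 10 - 8 = 2)
g(o) = -o/9
(-21477 + 17263)/((g(E) - 17896) + 15799) = (-21477 + 17263)/((-1/9*2 - 17896) + 15799) = -4214/((-2/9 - 17896) + 15799) = -4214/(-161066/9 + 15799) = -4214/(-18875/9) = -4214*(-9/18875) = 37926/18875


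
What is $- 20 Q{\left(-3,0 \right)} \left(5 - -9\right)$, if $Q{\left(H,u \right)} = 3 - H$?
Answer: $-1680$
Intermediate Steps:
$- 20 Q{\left(-3,0 \right)} \left(5 - -9\right) = - 20 \left(3 - -3\right) \left(5 - -9\right) = - 20 \left(3 + 3\right) \left(5 + 9\right) = \left(-20\right) 6 \cdot 14 = \left(-120\right) 14 = -1680$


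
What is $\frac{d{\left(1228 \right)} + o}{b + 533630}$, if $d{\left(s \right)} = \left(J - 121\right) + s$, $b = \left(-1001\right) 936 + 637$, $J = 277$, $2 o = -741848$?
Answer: $\frac{41060}{44741} \approx 0.91773$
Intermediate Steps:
$o = -370924$ ($o = \frac{1}{2} \left(-741848\right) = -370924$)
$b = -936299$ ($b = -936936 + 637 = -936299$)
$d{\left(s \right)} = 156 + s$ ($d{\left(s \right)} = \left(277 - 121\right) + s = 156 + s$)
$\frac{d{\left(1228 \right)} + o}{b + 533630} = \frac{\left(156 + 1228\right) - 370924}{-936299 + 533630} = \frac{1384 - 370924}{-402669} = \left(-369540\right) \left(- \frac{1}{402669}\right) = \frac{41060}{44741}$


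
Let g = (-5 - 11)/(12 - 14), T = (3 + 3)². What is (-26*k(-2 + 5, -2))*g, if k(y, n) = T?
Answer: -7488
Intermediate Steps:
T = 36 (T = 6² = 36)
g = 8 (g = -16/(-2) = -16*(-½) = 8)
k(y, n) = 36
(-26*k(-2 + 5, -2))*g = -26*36*8 = -936*8 = -7488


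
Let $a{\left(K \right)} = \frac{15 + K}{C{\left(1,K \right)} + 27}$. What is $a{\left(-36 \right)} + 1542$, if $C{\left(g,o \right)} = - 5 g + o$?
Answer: $\frac{3087}{2} \approx 1543.5$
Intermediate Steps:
$C{\left(g,o \right)} = o - 5 g$
$a{\left(K \right)} = \frac{15 + K}{22 + K}$ ($a{\left(K \right)} = \frac{15 + K}{\left(K - 5\right) + 27} = \frac{15 + K}{\left(-5 + K\right) + 27} = \frac{15 + K}{22 + K}$)
$a{\left(-36 \right)} + 1542 = \frac{15 - 36}{22 - 36} + 1542 = \frac{1}{-14} \left(-21\right) + 1542 = \left(- \frac{1}{14}\right) \left(-21\right) + 1542 = \frac{3}{2} + 1542 = \frac{3087}{2}$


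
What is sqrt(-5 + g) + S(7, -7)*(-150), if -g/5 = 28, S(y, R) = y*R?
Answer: 7350 + I*sqrt(145) ≈ 7350.0 + 12.042*I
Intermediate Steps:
S(y, R) = R*y
g = -140 (g = -5*28 = -140)
sqrt(-5 + g) + S(7, -7)*(-150) = sqrt(-5 - 140) - 7*7*(-150) = sqrt(-145) - 49*(-150) = I*sqrt(145) + 7350 = 7350 + I*sqrt(145)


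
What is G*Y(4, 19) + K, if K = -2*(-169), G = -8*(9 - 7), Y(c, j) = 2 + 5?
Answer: 226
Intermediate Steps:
Y(c, j) = 7
G = -16 (G = -8*2 = -16)
K = 338
G*Y(4, 19) + K = -16*7 + 338 = -112 + 338 = 226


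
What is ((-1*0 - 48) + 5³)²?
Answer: 5929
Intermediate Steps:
((-1*0 - 48) + 5³)² = ((0 - 48) + 125)² = (-48 + 125)² = 77² = 5929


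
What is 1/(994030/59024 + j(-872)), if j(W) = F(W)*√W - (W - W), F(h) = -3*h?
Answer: 14667906680/5197437425082449233 - 4556853009408*I*√218/5197437425082449233 ≈ 2.8221e-9 - 1.2945e-5*I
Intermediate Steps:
j(W) = -3*W^(3/2) (j(W) = (-3*W)*√W - (W - W) = -3*W^(3/2) - 1*0 = -3*W^(3/2) + 0 = -3*W^(3/2))
1/(994030/59024 + j(-872)) = 1/(994030/59024 - (-5232)*I*√218) = 1/(994030*(1/59024) - (-5232)*I*√218) = 1/(497015/29512 + 5232*I*√218)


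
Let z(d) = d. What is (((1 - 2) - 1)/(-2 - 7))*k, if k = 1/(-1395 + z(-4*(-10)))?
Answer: -2/12195 ≈ -0.00016400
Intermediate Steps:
k = -1/1355 (k = 1/(-1395 - 4*(-10)) = 1/(-1395 + 40) = 1/(-1355) = -1/1355 ≈ -0.00073801)
(((1 - 2) - 1)/(-2 - 7))*k = (((1 - 2) - 1)/(-2 - 7))*(-1/1355) = ((-1 - 1)/(-9))*(-1/1355) = -2*(-⅑)*(-1/1355) = (2/9)*(-1/1355) = -2/12195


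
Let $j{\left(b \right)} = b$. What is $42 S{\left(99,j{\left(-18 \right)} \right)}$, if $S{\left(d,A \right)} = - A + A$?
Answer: $0$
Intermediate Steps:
$S{\left(d,A \right)} = 0$
$42 S{\left(99,j{\left(-18 \right)} \right)} = 42 \cdot 0 = 0$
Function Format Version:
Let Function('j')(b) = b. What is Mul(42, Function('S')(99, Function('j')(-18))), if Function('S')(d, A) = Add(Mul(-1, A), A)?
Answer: 0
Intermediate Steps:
Function('S')(d, A) = 0
Mul(42, Function('S')(99, Function('j')(-18))) = Mul(42, 0) = 0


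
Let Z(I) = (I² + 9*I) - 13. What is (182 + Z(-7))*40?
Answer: 6200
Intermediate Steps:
Z(I) = -13 + I² + 9*I
(182 + Z(-7))*40 = (182 + (-13 + (-7)² + 9*(-7)))*40 = (182 + (-13 + 49 - 63))*40 = (182 - 27)*40 = 155*40 = 6200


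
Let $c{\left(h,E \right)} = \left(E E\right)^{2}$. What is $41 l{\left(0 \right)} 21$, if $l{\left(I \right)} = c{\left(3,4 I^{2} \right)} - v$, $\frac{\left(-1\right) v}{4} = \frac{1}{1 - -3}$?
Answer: $861$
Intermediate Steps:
$v = -1$ ($v = - \frac{4}{1 - -3} = - \frac{4}{1 + 3} = - \frac{4}{4} = \left(-4\right) \frac{1}{4} = -1$)
$c{\left(h,E \right)} = E^{4}$ ($c{\left(h,E \right)} = \left(E^{2}\right)^{2} = E^{4}$)
$l{\left(I \right)} = 1 + 256 I^{8}$ ($l{\left(I \right)} = \left(4 I^{2}\right)^{4} - -1 = 256 I^{8} + 1 = 1 + 256 I^{8}$)
$41 l{\left(0 \right)} 21 = 41 \left(1 + 256 \cdot 0^{8}\right) 21 = 41 \left(1 + 256 \cdot 0\right) 21 = 41 \left(1 + 0\right) 21 = 41 \cdot 1 \cdot 21 = 41 \cdot 21 = 861$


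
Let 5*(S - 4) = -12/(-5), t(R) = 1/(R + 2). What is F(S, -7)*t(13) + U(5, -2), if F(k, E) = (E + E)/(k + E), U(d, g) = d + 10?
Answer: 415/27 ≈ 15.370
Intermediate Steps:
U(d, g) = 10 + d
t(R) = 1/(2 + R)
S = 112/25 (S = 4 + (-12/(-5))/5 = 4 + (-12*(-⅕))/5 = 4 + (⅕)*(12/5) = 4 + 12/25 = 112/25 ≈ 4.4800)
F(k, E) = 2*E/(E + k) (F(k, E) = (2*E)/(E + k) = 2*E/(E + k))
F(S, -7)*t(13) + U(5, -2) = (2*(-7)/(-7 + 112/25))/(2 + 13) + (10 + 5) = (2*(-7)/(-63/25))/15 + 15 = (2*(-7)*(-25/63))*(1/15) + 15 = (50/9)*(1/15) + 15 = 10/27 + 15 = 415/27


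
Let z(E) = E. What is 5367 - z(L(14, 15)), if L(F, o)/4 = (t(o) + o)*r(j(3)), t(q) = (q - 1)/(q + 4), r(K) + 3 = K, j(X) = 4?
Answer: 100777/19 ≈ 5304.1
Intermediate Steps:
r(K) = -3 + K
t(q) = (-1 + q)/(4 + q)
L(F, o) = 4*o + 4*(-1 + o)/(4 + o) (L(F, o) = 4*(((-1 + o)/(4 + o) + o)*(-3 + 4)) = 4*((o + (-1 + o)/(4 + o))*1) = 4*(o + (-1 + o)/(4 + o)) = 4*o + 4*(-1 + o)/(4 + o))
5367 - z(L(14, 15)) = 5367 - 4*(-1 + 15² + 5*15)/(4 + 15) = 5367 - 4*(-1 + 225 + 75)/19 = 5367 - 4*299/19 = 5367 - 1*1196/19 = 5367 - 1196/19 = 100777/19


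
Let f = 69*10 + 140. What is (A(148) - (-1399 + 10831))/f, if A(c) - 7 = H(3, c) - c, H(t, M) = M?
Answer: -1885/166 ≈ -11.355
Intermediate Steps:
A(c) = 7 (A(c) = 7 + (c - c) = 7 + 0 = 7)
f = 830 (f = 690 + 140 = 830)
(A(148) - (-1399 + 10831))/f = (7 - (-1399 + 10831))/830 = (7 - 1*9432)*(1/830) = (7 - 9432)*(1/830) = -9425*1/830 = -1885/166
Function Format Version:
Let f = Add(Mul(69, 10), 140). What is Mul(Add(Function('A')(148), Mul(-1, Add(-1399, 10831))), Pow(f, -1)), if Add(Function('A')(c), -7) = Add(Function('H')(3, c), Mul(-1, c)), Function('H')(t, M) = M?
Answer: Rational(-1885, 166) ≈ -11.355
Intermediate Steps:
Function('A')(c) = 7 (Function('A')(c) = Add(7, Add(c, Mul(-1, c))) = Add(7, 0) = 7)
f = 830 (f = Add(690, 140) = 830)
Mul(Add(Function('A')(148), Mul(-1, Add(-1399, 10831))), Pow(f, -1)) = Mul(Add(7, Mul(-1, Add(-1399, 10831))), Pow(830, -1)) = Mul(Add(7, Mul(-1, 9432)), Rational(1, 830)) = Mul(Add(7, -9432), Rational(1, 830)) = Mul(-9425, Rational(1, 830)) = Rational(-1885, 166)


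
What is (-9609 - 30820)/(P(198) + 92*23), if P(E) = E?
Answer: -40429/2314 ≈ -17.471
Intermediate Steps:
(-9609 - 30820)/(P(198) + 92*23) = (-9609 - 30820)/(198 + 92*23) = -40429/(198 + 2116) = -40429/2314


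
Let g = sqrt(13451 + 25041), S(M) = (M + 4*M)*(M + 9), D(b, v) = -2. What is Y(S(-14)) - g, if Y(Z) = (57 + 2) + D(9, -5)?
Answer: 57 - 2*sqrt(9623) ≈ -139.19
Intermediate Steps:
S(M) = 5*M*(9 + M) (S(M) = (5*M)*(9 + M) = 5*M*(9 + M))
Y(Z) = 57 (Y(Z) = (57 + 2) - 2 = 59 - 2 = 57)
g = 2*sqrt(9623) (g = sqrt(38492) = 2*sqrt(9623) ≈ 196.19)
Y(S(-14)) - g = 57 - 2*sqrt(9623)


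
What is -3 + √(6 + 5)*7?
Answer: -3 + 7*√11 ≈ 20.216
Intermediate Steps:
-3 + √(6 + 5)*7 = -3 + √11*7 = -3 + 7*√11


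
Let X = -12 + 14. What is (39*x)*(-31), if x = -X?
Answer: 2418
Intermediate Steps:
X = 2
x = -2 (x = -1*2 = -2)
(39*x)*(-31) = (39*(-2))*(-31) = -78*(-31) = 2418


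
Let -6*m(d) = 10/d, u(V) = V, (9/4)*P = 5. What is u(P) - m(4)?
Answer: 95/36 ≈ 2.6389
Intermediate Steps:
P = 20/9 (P = (4/9)*5 = 20/9 ≈ 2.2222)
m(d) = -5/(3*d)
u(P) - m(4) = 20/9 - (-5)/(3*4) = 20/9 - 1*(-5/12) = 20/9 + 5/12 = 95/36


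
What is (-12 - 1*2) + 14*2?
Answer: 14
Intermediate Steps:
(-12 - 1*2) + 14*2 = (-12 - 2) + 28 = -14 + 28 = 14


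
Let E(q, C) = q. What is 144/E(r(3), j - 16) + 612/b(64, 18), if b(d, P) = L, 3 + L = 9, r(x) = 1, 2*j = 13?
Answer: 246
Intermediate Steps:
j = 13/2 (j = (1/2)*13 = 13/2 ≈ 6.5000)
L = 6 (L = -3 + 9 = 6)
b(d, P) = 6
144/E(r(3), j - 16) + 612/b(64, 18) = 144/1 + 612/6 = 144*1 + 612*(1/6) = 144 + 102 = 246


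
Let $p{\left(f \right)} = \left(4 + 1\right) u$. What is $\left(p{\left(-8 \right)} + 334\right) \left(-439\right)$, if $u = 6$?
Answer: $-159796$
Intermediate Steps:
$p{\left(f \right)} = 30$ ($p{\left(f \right)} = \left(4 + 1\right) 6 = 5 \cdot 6 = 30$)
$\left(p{\left(-8 \right)} + 334\right) \left(-439\right) = \left(30 + 334\right) \left(-439\right) = 364 \left(-439\right) = -159796$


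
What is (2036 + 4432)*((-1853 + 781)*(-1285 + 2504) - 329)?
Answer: -8454303396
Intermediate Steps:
(2036 + 4432)*((-1853 + 781)*(-1285 + 2504) - 329) = 6468*(-1072*1219 - 329) = 6468*(-1306768 - 329) = 6468*(-1307097) = -8454303396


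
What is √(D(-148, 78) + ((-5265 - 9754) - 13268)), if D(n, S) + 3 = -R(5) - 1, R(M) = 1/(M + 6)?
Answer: 9*I*√42262/11 ≈ 168.2*I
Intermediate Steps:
R(M) = 1/(6 + M)
D(n, S) = -45/11 (D(n, S) = -3 + (-1/(6 + 5) - 1) = -3 + (-1/11 - 1) = -3 - 12/11 = -45/11)
√(D(-148, 78) + ((-5265 - 9754) - 13268)) = √(-45/11 + ((-5265 - 9754) - 13268)) = √(-45/11 + (-15019 - 13268)) = √(-45/11 - 28287) = √(-311202/11) = 9*I*√42262/11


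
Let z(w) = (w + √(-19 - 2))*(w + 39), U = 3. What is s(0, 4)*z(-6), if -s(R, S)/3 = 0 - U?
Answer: -1782 + 297*I*√21 ≈ -1782.0 + 1361.0*I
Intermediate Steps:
z(w) = (39 + w)*(w + I*√21) (z(w) = (w + √(-21))*(39 + w) = (w + I*√21)*(39 + w) = (39 + w)*(w + I*√21))
s(R, S) = 9 (s(R, S) = -3*(0 - 1*3) = -3*(0 - 3) = -3*(-3) = 9)
s(0, 4)*z(-6) = 9*((-6)² + 39*(-6) + 39*I*√21 + I*(-6)*√21) = 9*(36 - 234 + 39*I*√21 - 6*I*√21) = 9*(-198 + 33*I*√21) = -1782 + 297*I*√21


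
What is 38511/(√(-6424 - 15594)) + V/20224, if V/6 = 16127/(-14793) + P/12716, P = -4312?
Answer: -6110417/14410196608 - 38511*I*√22018/22018 ≈ -0.00042403 - 259.54*I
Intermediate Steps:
V = -12220834/1425059 (V = 6*(16127/(-14793) - 4312/12716) = 6*(16127*(-1/14793) - 4312*1/12716) = 6*(-16127/14793 - 98/289) = 6*(-6110417/4275177) = -12220834/1425059 ≈ -8.5757)
38511/(√(-6424 - 15594)) + V/20224 = 38511/(√(-6424 - 15594)) - 12220834/1425059/20224 = 38511/(√(-22018)) - 12220834/1425059*1/20224 = 38511/((I*√22018)) - 6110417/14410196608 = 38511*(-I*√22018/22018) - 6110417/14410196608 = -38511*I*√22018/22018 - 6110417/14410196608 = -6110417/14410196608 - 38511*I*√22018/22018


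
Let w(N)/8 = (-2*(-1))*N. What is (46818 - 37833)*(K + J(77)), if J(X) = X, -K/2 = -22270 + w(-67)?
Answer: 420147585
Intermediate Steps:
w(N) = 16*N (w(N) = 8*((-2*(-1))*N) = 8*(2*N) = 16*N)
K = 46684 (K = -2*(-22270 + 16*(-67)) = -2*(-22270 - 1072) = -2*(-23342) = 46684)
(46818 - 37833)*(K + J(77)) = (46818 - 37833)*(46684 + 77) = 8985*46761 = 420147585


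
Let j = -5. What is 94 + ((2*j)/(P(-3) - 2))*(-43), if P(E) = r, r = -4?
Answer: 67/3 ≈ 22.333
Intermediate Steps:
P(E) = -4
94 + ((2*j)/(P(-3) - 2))*(-43) = 94 + ((2*(-5))/(-4 - 2))*(-43) = 94 - 10/(-6)*(-43) = 94 - 10*(-⅙)*(-43) = 94 + (5/3)*(-43) = 94 - 215/3 = 67/3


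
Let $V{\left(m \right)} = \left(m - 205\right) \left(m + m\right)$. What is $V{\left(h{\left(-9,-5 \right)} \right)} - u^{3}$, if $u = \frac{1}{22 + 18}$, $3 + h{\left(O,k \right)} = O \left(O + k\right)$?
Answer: $- \frac{1291008001}{64000} \approx -20172.0$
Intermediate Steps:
$h{\left(O,k \right)} = -3 + O \left(O + k\right)$
$V{\left(m \right)} = 2 m \left(-205 + m\right)$ ($V{\left(m \right)} = \left(-205 + m\right) 2 m = 2 m \left(-205 + m\right)$)
$u = \frac{1}{40} \approx 0.025$
$V{\left(h{\left(-9,-5 \right)} \right)} - u^{3} = 2 \left(-3 + \left(-9\right)^{2} - -45\right) \left(-205 - \left(-42 - 81\right)\right) - \left(\frac{1}{40}\right)^{3} = 2 \left(-3 + 81 + 45\right) \left(-205 + \left(-3 + 81 + 45\right)\right) - \frac{1}{64000} = 2 \cdot 123 \left(-205 + 123\right) - \frac{1}{64000} = 2 \cdot 123 \left(-82\right) - \frac{1}{64000} = -20172 - \frac{1}{64000} = - \frac{1291008001}{64000}$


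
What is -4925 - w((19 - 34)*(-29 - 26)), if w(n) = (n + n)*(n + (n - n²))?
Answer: 1120303825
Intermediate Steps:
w(n) = 2*n*(-n² + 2*n) (w(n) = (2*n)*(-n² + 2*n) = 2*n*(-n² + 2*n))
-4925 - w((19 - 34)*(-29 - 26)) = -4925 - 2*((19 - 34)*(-29 - 26))²*(2 - (19 - 34)*(-29 - 26)) = -4925 - 2*(-15*(-55))²*(2 - (-15)*(-55)) = -4925 - 2*825²*(2 - 1*825) = -4925 - 2*680625*(2 - 825) = -4925 - 2*680625*(-823) = -4925 - 1*(-1120308750) = -4925 + 1120308750 = 1120303825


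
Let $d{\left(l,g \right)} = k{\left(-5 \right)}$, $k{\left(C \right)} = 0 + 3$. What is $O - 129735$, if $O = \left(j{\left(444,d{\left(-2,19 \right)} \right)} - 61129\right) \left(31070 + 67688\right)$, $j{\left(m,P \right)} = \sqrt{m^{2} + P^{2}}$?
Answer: $-6037107517 + 296274 \sqrt{21905} \approx -5.9933 \cdot 10^{9}$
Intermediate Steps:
$k{\left(C \right)} = 3$
$d{\left(l,g \right)} = 3$
$j{\left(m,P \right)} = \sqrt{P^{2} + m^{2}}$
$O = -6036977782 + 296274 \sqrt{21905}$ ($O = \left(\sqrt{3^{2} + 444^{2}} - 61129\right) \left(31070 + 67688\right) = \left(\sqrt{9 + 197136} - 61129\right) 98758 = \left(\sqrt{197145} - 61129\right) 98758 = \left(3 \sqrt{21905} - 61129\right) 98758 = \left(-61129 + 3 \sqrt{21905}\right) 98758 = -6036977782 + 296274 \sqrt{21905} \approx -5.9931 \cdot 10^{9}$)
$O - 129735 = \left(-6036977782 + 296274 \sqrt{21905}\right) - 129735 = -6037107517 + 296274 \sqrt{21905}$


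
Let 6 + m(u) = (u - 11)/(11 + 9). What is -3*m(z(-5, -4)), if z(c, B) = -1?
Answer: 99/5 ≈ 19.800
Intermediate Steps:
m(u) = -131/20 + u/20 (m(u) = -6 + (u - 11)/(11 + 9) = -6 + (-11 + u)/20 = -6 + (-11 + u)*(1/20) = -6 + (-11/20 + u/20) = -131/20 + u/20)
-3*m(z(-5, -4)) = -3*(-131/20 + (1/20)*(-1)) = -3*(-131/20 - 1/20) = -3*(-33/5) = 99/5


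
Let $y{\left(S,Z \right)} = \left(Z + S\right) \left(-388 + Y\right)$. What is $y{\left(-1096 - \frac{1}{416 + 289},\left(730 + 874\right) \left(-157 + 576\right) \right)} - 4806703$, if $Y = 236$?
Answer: $- \frac{75290942263}{705} \approx -1.068 \cdot 10^{8}$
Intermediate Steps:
$y{\left(S,Z \right)} = - 152 S - 152 Z$ ($y{\left(S,Z \right)} = \left(Z + S\right) \left(-388 + 236\right) = \left(S + Z\right) \left(-152\right) = - 152 S - 152 Z$)
$y{\left(-1096 - \frac{1}{416 + 289},\left(730 + 874\right) \left(-157 + 576\right) \right)} - 4806703 = \left(- 152 \left(-1096 - \frac{1}{416 + 289}\right) - 152 \left(730 + 874\right) \left(-157 + 576\right)\right) - 4806703 = \left(- 152 \left(-1096 - \frac{1}{705}\right) - 152 \cdot 1604 \cdot 419\right) - 4806703 = \left(- 152 \left(-1096 - \frac{1}{705}\right) - 102155552\right) - 4806703 = \left(\left(-152\right) \left(- \frac{772681}{705}\right) - 102155552\right) - 4806703 = \left(\frac{117447512}{705} - 102155552\right) - 4806703 = - \frac{71902216648}{705} - 4806703 = - \frac{75290942263}{705}$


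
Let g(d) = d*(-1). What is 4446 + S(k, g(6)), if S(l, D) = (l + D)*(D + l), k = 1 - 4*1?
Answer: 4527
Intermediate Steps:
k = -3 (k = 1 - 4 = -3)
g(d) = -d
S(l, D) = (D + l)² (S(l, D) = (D + l)*(D + l) = (D + l)²)
4446 + S(k, g(6)) = 4446 + (-1*6 - 3)² = 4446 + (-6 - 3)² = 4446 + (-9)² = 4446 + 81 = 4527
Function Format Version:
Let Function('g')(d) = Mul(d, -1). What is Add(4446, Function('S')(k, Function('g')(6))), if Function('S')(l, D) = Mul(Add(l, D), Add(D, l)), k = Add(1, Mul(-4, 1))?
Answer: 4527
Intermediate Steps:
k = -3 (k = Add(1, -4) = -3)
Function('g')(d) = Mul(-1, d)
Function('S')(l, D) = Pow(Add(D, l), 2) (Function('S')(l, D) = Mul(Add(D, l), Add(D, l)) = Pow(Add(D, l), 2))
Add(4446, Function('S')(k, Function('g')(6))) = Add(4446, Pow(Add(Mul(-1, 6), -3), 2)) = Add(4446, Pow(Add(-6, -3), 2)) = Add(4446, Pow(-9, 2)) = Add(4446, 81) = 4527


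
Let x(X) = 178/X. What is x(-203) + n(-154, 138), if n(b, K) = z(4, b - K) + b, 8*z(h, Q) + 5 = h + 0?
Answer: -251723/1624 ≈ -155.00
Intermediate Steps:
z(h, Q) = -5/8 + h/8 (z(h, Q) = -5/8 + (h + 0)/8 = -5/8 + h/8)
n(b, K) = -⅛ + b (n(b, K) = (-5/8 + (⅛)*4) + b = (-5/8 + ½) + b = -⅛ + b)
x(-203) + n(-154, 138) = 178/(-203) + (-⅛ - 154) = 178*(-1/203) - 1233/8 = -178/203 - 1233/8 = -251723/1624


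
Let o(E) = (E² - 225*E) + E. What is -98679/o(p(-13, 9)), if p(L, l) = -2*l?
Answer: -32893/1452 ≈ -22.654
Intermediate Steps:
o(E) = E² - 224*E
-98679/o(p(-13, 9)) = -98679*(-1/(18*(-224 - 2*9))) = -98679*(-1/(18*(-224 - 18))) = -98679/((-18*(-242))) = -98679/4356 = -98679*1/4356 = -32893/1452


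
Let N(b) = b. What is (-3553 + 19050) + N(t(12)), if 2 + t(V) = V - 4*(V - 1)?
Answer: 15463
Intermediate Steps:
t(V) = 2 - 3*V (t(V) = -2 + (V - 4*(V - 1)) = -2 + (V - 4*(-1 + V)) = -2 + (V + (4 - 4*V)) = -2 + (4 - 3*V) = 2 - 3*V)
(-3553 + 19050) + N(t(12)) = (-3553 + 19050) + (2 - 3*12) = 15497 + (2 - 36) = 15497 - 34 = 15463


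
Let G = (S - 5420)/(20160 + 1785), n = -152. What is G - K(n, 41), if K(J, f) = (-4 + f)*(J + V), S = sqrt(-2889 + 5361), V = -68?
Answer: 35725376/4389 + 2*sqrt(618)/21945 ≈ 8139.8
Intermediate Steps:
S = 2*sqrt(618) (S = sqrt(2472) = 2*sqrt(618) ≈ 49.719)
G = -1084/4389 + 2*sqrt(618)/21945 (G = (2*sqrt(618) - 5420)/(20160 + 1785) = (-5420 + 2*sqrt(618))/21945 = (-5420 + 2*sqrt(618))*(1/21945) = -1084/4389 + 2*sqrt(618)/21945 ≈ -0.24472)
K(J, f) = (-68 + J)*(-4 + f) (K(J, f) = (-4 + f)*(J - 68) = (-4 + f)*(-68 + J) = (-68 + J)*(-4 + f))
G - K(n, 41) = (-1084/4389 + 2*sqrt(618)/21945) - (272 - 68*41 - 4*(-152) - 152*41) = (-1084/4389 + 2*sqrt(618)/21945) - (272 - 2788 + 608 - 6232) = (-1084/4389 + 2*sqrt(618)/21945) - 1*(-8140) = (-1084/4389 + 2*sqrt(618)/21945) + 8140 = 35725376/4389 + 2*sqrt(618)/21945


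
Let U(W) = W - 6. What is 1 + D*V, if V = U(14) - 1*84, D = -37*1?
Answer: 2813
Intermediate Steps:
U(W) = -6 + W
D = -37
V = -76 (V = (-6 + 14) - 1*84 = 8 - 84 = -76)
1 + D*V = 1 - 37*(-76) = 1 + 2812 = 2813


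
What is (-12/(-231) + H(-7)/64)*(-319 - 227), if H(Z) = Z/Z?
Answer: -12987/352 ≈ -36.895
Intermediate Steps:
H(Z) = 1
(-12/(-231) + H(-7)/64)*(-319 - 227) = (-12/(-231) + 1/64)*(-319 - 227) = (-12*(-1/231) + 1*(1/64))*(-546) = (4/77 + 1/64)*(-546) = (333/4928)*(-546) = -12987/352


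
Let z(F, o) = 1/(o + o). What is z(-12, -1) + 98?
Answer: 195/2 ≈ 97.500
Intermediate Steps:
z(F, o) = 1/(2*o)
z(-12, -1) + 98 = (½)/(-1) + 98 = (½)*(-1) + 98 = -½ + 98 = 195/2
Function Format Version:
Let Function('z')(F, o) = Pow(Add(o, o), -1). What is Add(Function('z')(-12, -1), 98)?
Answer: Rational(195, 2) ≈ 97.500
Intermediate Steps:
Function('z')(F, o) = Mul(Rational(1, 2), Pow(o, -1)) (Function('z')(F, o) = Pow(Mul(2, o), -1) = Mul(Rational(1, 2), Pow(o, -1)))
Add(Function('z')(-12, -1), 98) = Add(Mul(Rational(1, 2), Pow(-1, -1)), 98) = Add(Mul(Rational(1, 2), -1), 98) = Add(Rational(-1, 2), 98) = Rational(195, 2)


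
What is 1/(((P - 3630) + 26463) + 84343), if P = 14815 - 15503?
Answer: 1/106488 ≈ 9.3907e-6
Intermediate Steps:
P = -688
1/(((P - 3630) + 26463) + 84343) = 1/(((-688 - 3630) + 26463) + 84343) = 1/((-4318 + 26463) + 84343) = 1/(22145 + 84343) = 1/106488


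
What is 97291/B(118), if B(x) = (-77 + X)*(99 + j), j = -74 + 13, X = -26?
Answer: -97291/3914 ≈ -24.857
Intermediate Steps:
j = -61
B(x) = -3914 (B(x) = (-77 - 26)*(99 - 61) = -103*38 = -3914)
97291/B(118) = 97291/(-3914) = 97291*(-1/3914) = -97291/3914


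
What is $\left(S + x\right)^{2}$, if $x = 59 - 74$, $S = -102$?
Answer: $13689$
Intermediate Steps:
$x = -15$
$\left(S + x\right)^{2} = \left(-102 - 15\right)^{2} = \left(-117\right)^{2} = 13689$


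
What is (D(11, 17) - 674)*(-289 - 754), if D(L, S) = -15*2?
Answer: 734272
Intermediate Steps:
D(L, S) = -30
(D(11, 17) - 674)*(-289 - 754) = (-30 - 674)*(-289 - 754) = -704*(-1043) = 734272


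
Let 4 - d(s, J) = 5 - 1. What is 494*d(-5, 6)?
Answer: 0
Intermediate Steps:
d(s, J) = 0 (d(s, J) = 4 - (5 - 1) = 4 - 1*4 = 4 - 4 = 0)
494*d(-5, 6) = 494*0 = 0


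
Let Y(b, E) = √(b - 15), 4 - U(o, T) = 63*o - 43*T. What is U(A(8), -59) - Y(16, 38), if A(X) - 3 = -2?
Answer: -2597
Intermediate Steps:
A(X) = 1 (A(X) = 3 - 2 = 1)
U(o, T) = 4 - 63*o + 43*T (U(o, T) = 4 - (63*o - 43*T) = 4 - (-43*T + 63*o) = 4 + (-63*o + 43*T) = 4 - 63*o + 43*T)
Y(b, E) = √(-15 + b)
U(A(8), -59) - Y(16, 38) = (4 - 63*1 + 43*(-59)) - √(-15 + 16) = (4 - 63 - 2537) - √1 = -2596 - 1*1 = -2596 - 1 = -2597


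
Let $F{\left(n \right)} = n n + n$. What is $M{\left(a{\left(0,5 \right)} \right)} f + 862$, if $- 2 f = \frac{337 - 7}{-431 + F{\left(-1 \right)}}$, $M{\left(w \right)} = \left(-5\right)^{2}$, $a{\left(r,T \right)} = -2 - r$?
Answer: $\frac{375647}{431} \approx 871.57$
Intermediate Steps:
$F{\left(n \right)} = n + n^{2}$ ($F{\left(n \right)} = n^{2} + n = n + n^{2}$)
$M{\left(w \right)} = 25$
$f = \frac{165}{431}$ ($f = - \frac{\left(337 - 7\right) \frac{1}{-431 - \left(1 - 1\right)}}{2} = - \frac{330 \frac{1}{-431 - 0}}{2} = - \frac{330 \frac{1}{-431 + 0}}{2} = - \frac{330 \frac{1}{-431}}{2} = - \frac{330 \left(- \frac{1}{431}\right)}{2} = \left(- \frac{1}{2}\right) \left(- \frac{330}{431}\right) = \frac{165}{431} \approx 0.38283$)
$M{\left(a{\left(0,5 \right)} \right)} f + 862 = 25 \cdot \frac{165}{431} + 862 = \frac{4125}{431} + 862 = \frac{375647}{431}$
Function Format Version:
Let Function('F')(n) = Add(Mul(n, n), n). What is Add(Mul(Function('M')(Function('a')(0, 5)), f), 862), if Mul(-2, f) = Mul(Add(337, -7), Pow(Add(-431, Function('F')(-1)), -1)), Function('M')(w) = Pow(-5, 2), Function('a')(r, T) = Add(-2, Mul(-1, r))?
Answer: Rational(375647, 431) ≈ 871.57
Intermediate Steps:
Function('F')(n) = Add(n, Pow(n, 2)) (Function('F')(n) = Add(Pow(n, 2), n) = Add(n, Pow(n, 2)))
Function('M')(w) = 25
f = Rational(165, 431) (f = Mul(Rational(-1, 2), Mul(Add(337, -7), Pow(Add(-431, Mul(-1, Add(1, -1))), -1))) = Mul(Rational(-1, 2), Mul(330, Pow(Add(-431, Mul(-1, 0)), -1))) = Mul(Rational(-1, 2), Mul(330, Pow(Add(-431, 0), -1))) = Mul(Rational(-1, 2), Mul(330, Pow(-431, -1))) = Mul(Rational(-1, 2), Mul(330, Rational(-1, 431))) = Mul(Rational(-1, 2), Rational(-330, 431)) = Rational(165, 431) ≈ 0.38283)
Add(Mul(Function('M')(Function('a')(0, 5)), f), 862) = Add(Mul(25, Rational(165, 431)), 862) = Add(Rational(4125, 431), 862) = Rational(375647, 431)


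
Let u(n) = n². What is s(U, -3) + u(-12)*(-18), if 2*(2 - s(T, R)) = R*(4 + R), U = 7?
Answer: -5177/2 ≈ -2588.5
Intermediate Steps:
s(T, R) = 2 - R*(4 + R)/2
s(U, -3) + u(-12)*(-18) = (2 - 2*(-3) - ½*(-3)²) + (-12)²*(-18) = (2 + 6 - ½*9) + 144*(-18) = (2 + 6 - 9/2) - 2592 = 7/2 - 2592 = -5177/2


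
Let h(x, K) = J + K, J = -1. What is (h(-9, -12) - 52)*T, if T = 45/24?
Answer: -975/8 ≈ -121.88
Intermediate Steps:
h(x, K) = -1 + K
T = 15/8 (T = 45*(1/24) = 15/8 ≈ 1.8750)
(h(-9, -12) - 52)*T = ((-1 - 12) - 52)*(15/8) = (-13 - 52)*(15/8) = -65*15/8 = -975/8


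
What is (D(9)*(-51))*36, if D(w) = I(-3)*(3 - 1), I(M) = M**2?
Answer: -33048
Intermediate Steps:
D(w) = 18 (D(w) = (-3)**2*(3 - 1) = 9*2 = 18)
(D(9)*(-51))*36 = (18*(-51))*36 = -918*36 = -33048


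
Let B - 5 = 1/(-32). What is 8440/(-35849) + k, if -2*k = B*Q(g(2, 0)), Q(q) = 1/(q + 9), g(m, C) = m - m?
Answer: -3520477/6883008 ≈ -0.51147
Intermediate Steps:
g(m, C) = 0
Q(q) = 1/(9 + q)
B = 159/32 (B = 5 + 1/(-32) = 5 - 1/32 = 159/32 ≈ 4.9688)
k = -53/192 (k = -159/(64*(9 + 0)) = -159/(64*9) = -½*53/96 = -53/192 ≈ -0.27604)
8440/(-35849) + k = 8440/(-35849) - 53/192 = 8440*(-1/35849) - 53/192 = -8440/35849 - 53/192 = -3520477/6883008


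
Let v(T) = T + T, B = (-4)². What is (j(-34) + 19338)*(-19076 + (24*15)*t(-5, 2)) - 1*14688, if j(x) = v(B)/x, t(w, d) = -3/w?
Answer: -6200097496/17 ≈ -3.6471e+8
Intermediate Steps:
B = 16
v(T) = 2*T
j(x) = 32/x (j(x) = (2*16)/x = 32/x)
(j(-34) + 19338)*(-19076 + (24*15)*t(-5, 2)) - 1*14688 = (32/(-34) + 19338)*(-19076 + (24*15)*(-3/(-5))) - 1*14688 = (32*(-1/34) + 19338)*(-19076 + 360*(-3*(-⅕))) - 14688 = (-16/17 + 19338)*(-19076 + 360*(⅗)) - 14688 = 328730*(-19076 + 216)/17 - 14688 = (328730/17)*(-18860) - 14688 = -6199847800/17 - 14688 = -6200097496/17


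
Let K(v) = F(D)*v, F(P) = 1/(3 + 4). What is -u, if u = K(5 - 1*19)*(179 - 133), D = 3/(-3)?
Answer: 92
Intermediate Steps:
D = -1 (D = 3*(-⅓) = -1)
F(P) = ⅐ (F(P) = 1/7 = ⅐)
K(v) = v/7
u = -92 (u = ((5 - 1*19)/7)*(179 - 133) = ((5 - 19)/7)*46 = ((⅐)*(-14))*46 = -2*46 = -92)
-u = -1*(-92) = 92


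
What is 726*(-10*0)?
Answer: 0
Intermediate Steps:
726*(-10*0) = 726*(-2*0) = 726*0 = 0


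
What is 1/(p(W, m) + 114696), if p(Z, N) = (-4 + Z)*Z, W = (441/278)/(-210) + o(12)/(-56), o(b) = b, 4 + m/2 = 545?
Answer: 378691600/43434766425369 ≈ 8.7186e-6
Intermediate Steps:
m = 1082 (m = -8 + 2*545 = -8 + 1090 = 1082)
W = -4317/19460 (W = (441/278)/(-210) + 12/(-56) = (441*(1/278))*(-1/210) + 12*(-1/56) = (441/278)*(-1/210) - 3/14 = -21/2780 - 3/14 = -4317/19460 ≈ -0.22184)
p(Z, N) = Z*(-4 + Z)
1/(p(W, m) + 114696) = 1/(-4317*(-4 - 4317/19460)/19460 + 114696) = 1/(-4317/19460*(-82157/19460) + 114696) = 1/(354671769/378691600 + 114696) = 1/(43434766425369/378691600) = 378691600/43434766425369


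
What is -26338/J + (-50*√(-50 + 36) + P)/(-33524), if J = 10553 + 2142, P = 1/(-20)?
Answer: -3531817909/1702348720 + 25*I*√14/16762 ≈ -2.0747 + 0.0055806*I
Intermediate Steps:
P = -1/20 ≈ -0.050000
J = 12695
-26338/J + (-50*√(-50 + 36) + P)/(-33524) = -26338/12695 + (-50*√(-50 + 36) - 1/20)/(-33524) = -26338*1/12695 + (-50*I*√14 - 1/20)*(-1/33524) = -26338/12695 + (-50*I*√14 - 1/20)*(-1/33524) = -26338/12695 + (-1/20 - 50*I*√14)*(-1/33524) = -26338/12695 + (1/670480 + 25*I*√14/16762) = -3531817909/1702348720 + 25*I*√14/16762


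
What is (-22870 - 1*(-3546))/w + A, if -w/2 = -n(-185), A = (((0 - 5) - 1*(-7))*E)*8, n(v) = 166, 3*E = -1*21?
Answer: -14127/83 ≈ -170.20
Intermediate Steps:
E = -7 (E = (-1*21)/3 = (⅓)*(-21) = -7)
A = -112 (A = (((0 - 5) - 1*(-7))*(-7))*8 = ((-5 + 7)*(-7))*8 = (2*(-7))*8 = -14*8 = -112)
w = 332 (w = -(-2)*166 = -2*(-166) = 332)
(-22870 - 1*(-3546))/w + A = (-22870 - 1*(-3546))/332 - 112 = (-22870 + 3546)*(1/332) - 112 = -19324*1/332 - 112 = -4831/83 - 112 = -14127/83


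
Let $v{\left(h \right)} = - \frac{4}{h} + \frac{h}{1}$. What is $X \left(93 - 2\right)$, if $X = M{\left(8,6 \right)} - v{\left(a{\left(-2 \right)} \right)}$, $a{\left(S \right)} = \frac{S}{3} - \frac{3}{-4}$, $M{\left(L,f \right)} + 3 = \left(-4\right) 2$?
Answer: $\frac{40313}{12} \approx 3359.4$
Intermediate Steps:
$M{\left(L,f \right)} = -11$ ($M{\left(L,f \right)} = -3 - 8 = -11$)
$a{\left(S \right)} = \frac{3}{4} + \frac{S}{3}$ ($a{\left(S \right)} = S \frac{1}{3} - - \frac{3}{4} = \frac{S}{3} + \frac{3}{4} = \frac{3}{4} + \frac{S}{3}$)
$v{\left(h \right)} = h - \frac{4}{h}$ ($v{\left(h \right)} = - \frac{4}{h} + h 1 = - \frac{4}{h} + h = h - \frac{4}{h}$)
$X = \frac{443}{12}$ ($X = -11 - \left(\left(\frac{3}{4} + \frac{1}{3} \left(-2\right)\right) - \frac{4}{\frac{3}{4} + \frac{1}{3} \left(-2\right)}\right) = -11 - \left(\left(\frac{3}{4} - \frac{2}{3}\right) - \frac{4}{\frac{3}{4} - \frac{2}{3}}\right) = -11 - \left(\frac{1}{12} - 4 \frac{1}{\frac{1}{12}}\right) = -11 - \left(\frac{1}{12} - 48\right) = -11 - - \frac{575}{12} = -11 + \frac{575}{12} = \frac{443}{12} \approx 36.917$)
$X \left(93 - 2\right) = \frac{443 \left(93 - 2\right)}{12} = \frac{443}{12} \cdot 91 = \frac{40313}{12}$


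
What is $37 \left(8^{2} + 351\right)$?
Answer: $15355$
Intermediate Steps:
$37 \left(8^{2} + 351\right) = 37 \left(64 + 351\right) = 37 \cdot 415 = 15355$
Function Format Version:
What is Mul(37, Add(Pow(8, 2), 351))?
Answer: 15355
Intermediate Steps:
Mul(37, Add(Pow(8, 2), 351)) = Mul(37, Add(64, 351)) = Mul(37, 415) = 15355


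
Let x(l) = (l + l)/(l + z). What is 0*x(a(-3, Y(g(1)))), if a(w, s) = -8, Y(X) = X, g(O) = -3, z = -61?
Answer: 0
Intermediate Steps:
x(l) = 2*l/(-61 + l) (x(l) = (l + l)/(l - 61) = (2*l)/(-61 + l) = 2*l/(-61 + l))
0*x(a(-3, Y(g(1)))) = 0*(2*(-8)/(-61 - 8)) = 0*(2*(-8)/(-69)) = 0*(2*(-8)*(-1/69)) = 0*(16/69) = 0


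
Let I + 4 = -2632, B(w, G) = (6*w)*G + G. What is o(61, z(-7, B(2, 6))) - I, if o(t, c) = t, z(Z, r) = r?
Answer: 2697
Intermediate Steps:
B(w, G) = G + 6*G*w (B(w, G) = 6*G*w + G = G + 6*G*w)
I = -2636 (I = -4 - 2632 = -2636)
o(61, z(-7, B(2, 6))) - I = 61 - 1*(-2636) = 61 + 2636 = 2697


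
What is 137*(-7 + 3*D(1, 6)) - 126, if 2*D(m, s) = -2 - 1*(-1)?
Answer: -2581/2 ≈ -1290.5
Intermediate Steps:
D(m, s) = -1/2 (D(m, s) = (-2 - 1*(-1))/2 = (-2 + 1)/2 = (1/2)*(-1) = -1/2)
137*(-7 + 3*D(1, 6)) - 126 = 137*(-7 + 3*(-1/2)) - 126 = 137*(-7 - 3/2) - 126 = 137*(-17/2) - 126 = -2329/2 - 126 = -2581/2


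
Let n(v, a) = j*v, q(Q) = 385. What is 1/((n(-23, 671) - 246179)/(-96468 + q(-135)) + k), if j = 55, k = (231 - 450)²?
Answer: 96083/4608484207 ≈ 2.0849e-5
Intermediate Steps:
k = 47961 (k = (-219)² = 47961)
n(v, a) = 55*v
1/((n(-23, 671) - 246179)/(-96468 + q(-135)) + k) = 1/((55*(-23) - 246179)/(-96468 + 385) + 47961) = 1/((-1265 - 246179)/(-96083) + 47961) = 1/(-247444*(-1/96083) + 47961) = 1/(247444/96083 + 47961) = 1/(4608484207/96083) = 96083/4608484207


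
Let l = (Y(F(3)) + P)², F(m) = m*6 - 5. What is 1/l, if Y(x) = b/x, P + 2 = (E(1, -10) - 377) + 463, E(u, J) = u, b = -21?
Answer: 169/1175056 ≈ 0.00014382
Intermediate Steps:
F(m) = -5 + 6*m (F(m) = 6*m - 5 = -5 + 6*m)
P = 85 (P = -2 + ((1 - 377) + 463) = -2 + (-376 + 463) = -2 + 87 = 85)
Y(x) = -21/x
l = 1175056/169 (l = (-21/(-5 + 6*3) + 85)² = (-21/(-5 + 18) + 85)² = (-21/13 + 85)² = (1084/13)² = 1175056/169 ≈ 6953.0)
1/l = 1/(1175056/169) = 169/1175056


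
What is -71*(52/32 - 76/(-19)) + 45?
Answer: -2835/8 ≈ -354.38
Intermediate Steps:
-71*(52/32 - 76/(-19)) + 45 = -71*(52*(1/32) - 76*(-1/19)) + 45 = -71*(13/8 + 4) + 45 = -71*45/8 + 45 = -3195/8 + 45 = -2835/8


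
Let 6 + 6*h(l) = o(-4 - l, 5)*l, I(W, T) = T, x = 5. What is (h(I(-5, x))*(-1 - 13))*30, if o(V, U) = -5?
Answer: 2170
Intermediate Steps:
h(l) = -1 - 5*l/6 (h(l) = -1 + (-5*l)/6 = -1 - 5*l/6)
(h(I(-5, x))*(-1 - 13))*30 = ((-1 - ⅚*5)*(-1 - 13))*30 = ((-1 - 25/6)*(-14))*30 = -31/6*(-14)*30 = (217/3)*30 = 2170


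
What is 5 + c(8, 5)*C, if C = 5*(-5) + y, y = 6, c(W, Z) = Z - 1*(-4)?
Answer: -166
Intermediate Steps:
c(W, Z) = 4 + Z (c(W, Z) = Z + 4 = 4 + Z)
C = -19 (C = 5*(-5) + 6 = -25 + 6 = -19)
5 + c(8, 5)*C = 5 + (4 + 5)*(-19) = 5 + 9*(-19) = 5 - 171 = -166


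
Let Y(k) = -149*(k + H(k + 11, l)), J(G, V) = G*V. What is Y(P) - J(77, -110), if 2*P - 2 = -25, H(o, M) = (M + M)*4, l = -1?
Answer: 22751/2 ≈ 11376.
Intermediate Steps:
H(o, M) = 8*M (H(o, M) = (2*M)*4 = 8*M)
P = -23/2 (P = 1 + (½)*(-25) = 1 - 25/2 = -23/2 ≈ -11.500)
Y(k) = 1192 - 149*k (Y(k) = -149*(k + 8*(-1)) = -149*(k - 8) = -149*(-8 + k) = 1192 - 149*k)
Y(P) - J(77, -110) = (1192 - 149*(-23/2)) - 77*(-110) = (1192 + 3427/2) - 1*(-8470) = 5811/2 + 8470 = 22751/2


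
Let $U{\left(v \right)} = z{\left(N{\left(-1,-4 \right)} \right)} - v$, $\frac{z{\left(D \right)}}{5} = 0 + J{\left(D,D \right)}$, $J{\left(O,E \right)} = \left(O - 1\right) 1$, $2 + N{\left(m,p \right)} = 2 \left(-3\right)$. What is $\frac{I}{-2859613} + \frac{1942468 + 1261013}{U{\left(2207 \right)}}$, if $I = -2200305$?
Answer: $- \frac{9155760825993}{6439848476} \approx -1421.7$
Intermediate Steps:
$N{\left(m,p \right)} = -8$ ($N{\left(m,p \right)} = -2 + 2 \left(-3\right) = -2 - 6 = -8$)
$J{\left(O,E \right)} = -1 + O$ ($J{\left(O,E \right)} = \left(-1 + O\right) 1 = -1 + O$)
$z{\left(D \right)} = -5 + 5 D$ ($z{\left(D \right)} = 5 \left(0 + \left(-1 + D\right)\right) = 5 \left(-1 + D\right) = -5 + 5 D$)
$U{\left(v \right)} = -45 - v$ ($U{\left(v \right)} = \left(-5 + 5 \left(-8\right)\right) - v = \left(-5 - 40\right) - v = -45 - v$)
$\frac{I}{-2859613} + \frac{1942468 + 1261013}{U{\left(2207 \right)}} = - \frac{2200305}{-2859613} + \frac{1942468 + 1261013}{-45 - 2207} = \left(-2200305\right) \left(- \frac{1}{2859613}\right) + \frac{3203481}{-45 - 2207} = \frac{2200305}{2859613} + \frac{3203481}{-2252} = \frac{2200305}{2859613} + 3203481 \left(- \frac{1}{2252}\right) = \frac{2200305}{2859613} - \frac{3203481}{2252} = - \frac{9155760825993}{6439848476}$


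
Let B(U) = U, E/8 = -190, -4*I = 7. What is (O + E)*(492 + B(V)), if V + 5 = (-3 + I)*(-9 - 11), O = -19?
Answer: -895698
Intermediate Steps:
I = -7/4 (I = -¼*7 = -7/4 ≈ -1.7500)
E = -1520 (E = 8*(-190) = -1520)
V = 90 (V = -5 + (-3 - 7/4)*(-9 - 11) = -5 - 19/4*(-20) = -5 + 95 = 90)
(O + E)*(492 + B(V)) = (-19 - 1520)*(492 + 90) = -1539*582 = -895698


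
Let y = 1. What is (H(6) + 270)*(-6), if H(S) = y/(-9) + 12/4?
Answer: -4912/3 ≈ -1637.3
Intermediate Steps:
H(S) = 26/9 (H(S) = 1/(-9) + 12/4 = 1*(-⅑) + 12*(¼) = -⅑ + 3 = 26/9)
(H(6) + 270)*(-6) = (26/9 + 270)*(-6) = (2456/9)*(-6) = -4912/3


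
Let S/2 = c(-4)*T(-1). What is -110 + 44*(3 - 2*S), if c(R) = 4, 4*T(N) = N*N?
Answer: -154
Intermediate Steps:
T(N) = N²/4 (T(N) = (N*N)/4 = N²/4)
S = 2 (S = 2*(4*((¼)*(-1)²)) = 2*(4*((¼)*1)) = 2*(4*(¼)) = 2*1 = 2)
-110 + 44*(3 - 2*S) = -110 + 44*(3 - 2*2) = -110 + 44*(3 - 4) = -110 + 44*(-1) = -110 - 44 = -154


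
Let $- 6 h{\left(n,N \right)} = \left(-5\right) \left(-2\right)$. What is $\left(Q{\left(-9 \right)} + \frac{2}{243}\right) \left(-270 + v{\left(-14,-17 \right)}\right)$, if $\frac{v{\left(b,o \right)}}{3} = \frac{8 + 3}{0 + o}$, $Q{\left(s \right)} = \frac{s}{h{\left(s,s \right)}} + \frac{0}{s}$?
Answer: $- \frac{10125911}{6885} \approx -1470.7$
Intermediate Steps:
$h{\left(n,N \right)} = - \frac{5}{3}$ ($h{\left(n,N \right)} = - \frac{\left(-5\right) \left(-2\right)}{6} = \left(- \frac{1}{6}\right) 10 = - \frac{5}{3}$)
$Q{\left(s \right)} = - \frac{3 s}{5}$ ($Q{\left(s \right)} = \frac{s}{- \frac{5}{3}} + \frac{0}{s} = s \left(- \frac{3}{5}\right) + 0 = - \frac{3 s}{5} + 0 = - \frac{3 s}{5}$)
$v{\left(b,o \right)} = \frac{33}{o}$ ($v{\left(b,o \right)} = 3 \frac{8 + 3}{0 + o} = 3 \frac{11}{o} = \frac{33}{o}$)
$\left(Q{\left(-9 \right)} + \frac{2}{243}\right) \left(-270 + v{\left(-14,-17 \right)}\right) = \left(\left(- \frac{3}{5}\right) \left(-9\right) + \frac{2}{243}\right) \left(-270 + \frac{33}{-17}\right) = \left(\frac{27}{5} + 2 \cdot \frac{1}{243}\right) \left(-270 + 33 \left(- \frac{1}{17}\right)\right) = \left(\frac{27}{5} + \frac{2}{243}\right) \left(-270 - \frac{33}{17}\right) = \frac{6571}{1215} \left(- \frac{4623}{17}\right) = - \frac{10125911}{6885}$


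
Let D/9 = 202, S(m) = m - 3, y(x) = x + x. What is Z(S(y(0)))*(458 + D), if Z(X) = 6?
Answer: 13656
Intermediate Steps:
y(x) = 2*x
S(m) = -3 + m
D = 1818 (D = 9*202 = 1818)
Z(S(y(0)))*(458 + D) = 6*(458 + 1818) = 6*2276 = 13656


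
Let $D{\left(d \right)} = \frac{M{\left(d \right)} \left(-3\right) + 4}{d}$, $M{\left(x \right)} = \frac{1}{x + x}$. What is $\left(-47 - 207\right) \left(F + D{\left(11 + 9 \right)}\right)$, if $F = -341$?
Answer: $\frac{34625661}{400} \approx 86564.0$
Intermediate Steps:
$M{\left(x \right)} = \frac{1}{2 x}$
$D{\left(d \right)} = \frac{4 - \frac{3}{2 d}}{d}$ ($D{\left(d \right)} = \frac{\frac{1}{2 d} \left(-3\right) + 4}{d} = \frac{- \frac{3}{2 d} + 4}{d} = \frac{4 - \frac{3}{2 d}}{d}$)
$\left(-47 - 207\right) \left(F + D{\left(11 + 9 \right)}\right) = \left(-47 - 207\right) \left(-341 + \frac{-3 + 8 \left(11 + 9\right)}{2 \left(11 + 9\right)^{2}}\right) = - 254 \left(-341 + \frac{-3 + 8 \cdot 20}{2 \cdot 400}\right) = - 254 \left(-341 + \frac{1}{2} \cdot \frac{1}{400} \left(-3 + 160\right)\right) = - 254 \left(-341 + \frac{1}{2} \cdot \frac{1}{400} \cdot 157\right) = - 254 \left(-341 + \frac{157}{800}\right) = \left(-254\right) \left(- \frac{272643}{800}\right) = \frac{34625661}{400}$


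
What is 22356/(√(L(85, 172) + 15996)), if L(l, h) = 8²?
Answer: 11178*√4015/4015 ≈ 176.41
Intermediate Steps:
L(l, h) = 64
22356/(√(L(85, 172) + 15996)) = 22356/(√(64 + 15996)) = 22356/(√16060) = 22356/((2*√4015)) = 22356*(√4015/8030) = 11178*√4015/4015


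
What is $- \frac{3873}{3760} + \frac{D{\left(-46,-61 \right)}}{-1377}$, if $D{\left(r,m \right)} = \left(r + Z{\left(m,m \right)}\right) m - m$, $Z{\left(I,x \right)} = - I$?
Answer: $- \frac{2122081}{5177520} \approx -0.40986$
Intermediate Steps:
$D{\left(r,m \right)} = - m + m \left(r - m\right)$ ($D{\left(r,m \right)} = \left(r - m\right) m - m = m \left(r - m\right) - m = - m + m \left(r - m\right)$)
$- \frac{3873}{3760} + \frac{D{\left(-46,-61 \right)}}{-1377} = - \frac{3873}{3760} + \frac{\left(-61\right) \left(-1 - 46 - -61\right)}{-1377} = \left(-3873\right) \frac{1}{3760} + - 61 \left(-1 - 46 + 61\right) \left(- \frac{1}{1377}\right) = - \frac{3873}{3760} + \left(-61\right) 14 \left(- \frac{1}{1377}\right) = - \frac{3873}{3760} - - \frac{854}{1377} = - \frac{3873}{3760} + \frac{854}{1377} = - \frac{2122081}{5177520}$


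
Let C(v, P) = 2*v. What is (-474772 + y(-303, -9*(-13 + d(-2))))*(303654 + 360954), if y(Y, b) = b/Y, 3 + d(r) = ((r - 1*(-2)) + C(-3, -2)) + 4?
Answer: -31869300095808/101 ≈ -3.1554e+11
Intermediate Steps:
d(r) = -3 + r (d(r) = -3 + (((r - 1*(-2)) + 2*(-3)) + 4) = -3 + (((r + 2) - 6) + 4) = -3 + (((2 + r) - 6) + 4) = -3 + ((-4 + r) + 4) = -3 + r)
(-474772 + y(-303, -9*(-13 + d(-2))))*(303654 + 360954) = (-474772 - 9*(-13 + (-3 - 2))/(-303))*(303654 + 360954) = (-474772 - 9*(-13 - 5)*(-1/303))*664608 = (-474772 - 9*(-18)*(-1/303))*664608 = (-474772 + 162*(-1/303))*664608 = (-474772 - 54/101)*664608 = -47952026/101*664608 = -31869300095808/101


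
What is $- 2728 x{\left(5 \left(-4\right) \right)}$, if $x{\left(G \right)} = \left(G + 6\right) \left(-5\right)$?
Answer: $-190960$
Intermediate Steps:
$x{\left(G \right)} = -30 - 5 G$ ($x{\left(G \right)} = \left(6 + G\right) \left(-5\right) = -30 - 5 G$)
$- 2728 x{\left(5 \left(-4\right) \right)} = - 2728 \left(-30 - 5 \cdot 5 \left(-4\right)\right) = - 2728 \left(-30 - -100\right) = - 2728 \left(-30 + 100\right) = \left(-2728\right) 70 = -190960$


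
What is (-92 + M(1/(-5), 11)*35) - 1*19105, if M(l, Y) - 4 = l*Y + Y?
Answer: -18749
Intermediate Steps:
M(l, Y) = 4 + Y + Y*l (M(l, Y) = 4 + (l*Y + Y) = 4 + (Y*l + Y) = 4 + (Y + Y*l) = 4 + Y + Y*l)
(-92 + M(1/(-5), 11)*35) - 1*19105 = (-92 + (4 + 11 + 11/(-5))*35) - 1*19105 = (-92 + (4 + 11 + 11*(-⅕))*35) - 19105 = (-92 + (4 + 11 - 11/5)*35) - 19105 = (-92 + (64/5)*35) - 19105 = (-92 + 448) - 19105 = 356 - 19105 = -18749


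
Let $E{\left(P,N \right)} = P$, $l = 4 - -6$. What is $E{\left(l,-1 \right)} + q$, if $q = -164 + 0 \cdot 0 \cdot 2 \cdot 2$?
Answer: $-154$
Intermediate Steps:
$l = 10$ ($l = 4 + 6 = 10$)
$q = -164$ ($q = -164 + 0 \cdot 4 = -164 + 0 = -164$)
$E{\left(l,-1 \right)} + q = 10 - 164 = -154$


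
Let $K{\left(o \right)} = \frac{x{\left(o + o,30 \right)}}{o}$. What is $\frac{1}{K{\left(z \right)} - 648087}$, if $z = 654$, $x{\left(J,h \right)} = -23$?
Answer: $- \frac{654}{423848921} \approx -1.543 \cdot 10^{-6}$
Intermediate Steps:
$K{\left(o \right)} = - \frac{23}{o}$
$\frac{1}{K{\left(z \right)} - 648087} = \frac{1}{- \frac{23}{654} - 648087} = \frac{1}{- \frac{423848921}{654}} = - \frac{654}{423848921}$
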